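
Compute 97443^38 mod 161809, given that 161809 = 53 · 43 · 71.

93110

Mod 53: 97443 ≡ 29; 29^38 ≡ 42 (mod 53).
Mod 43: 97443 ≡ 5; 5^38 ≡ 15 (mod 43).
Mod 71: 97443 ≡ 31; 31^38 ≡ 29 (mod 71).
Combine by CRT: x ≡ 42 (mod 53), x ≡ 15 (mod 43), x ≡ 29 (mod 71) ⇒ x ≡ 93110 (mod 161809).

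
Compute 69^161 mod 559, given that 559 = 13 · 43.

166

Mod 13: 69 ≡ 4; by Fermat, exponent reduces to 161 mod 12 = 5; 4^5 ≡ 10 (mod 13).
Mod 43: 69 ≡ 26; by Fermat, exponent reduces to 161 mod 42 = 35; 26^35 ≡ 37 (mod 43).
Combine by CRT: x ≡ 10 (mod 13), x ≡ 37 (mod 43) ⇒ x ≡ 166 (mod 559).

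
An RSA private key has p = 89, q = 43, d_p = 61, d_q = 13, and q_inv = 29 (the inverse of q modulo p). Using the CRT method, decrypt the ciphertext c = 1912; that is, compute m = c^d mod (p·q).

1438

m₁ = c^(d_p) mod p: c ≡ 43 (mod 89), and 43^61 mod 89 = 14.
m₂ = c^(d_q) mod q: c ≡ 20 (mod 43), and 20^13 mod 43 = 19.
h = q_inv·(m₁ − m₂) mod p = 29·(14 − 19) mod 89 = 33.
m = m₂ + h·q = 19 + 33·43 = 1438.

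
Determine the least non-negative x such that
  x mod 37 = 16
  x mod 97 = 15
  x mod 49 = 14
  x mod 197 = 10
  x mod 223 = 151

From x ≡ 16 (mod 37) write x = 16 + 37t. Substituting into x ≡ 15 (mod 97) gives 37t ≡ 96 (mod 97), and since 37⁻¹ ≡ 21 (mod 97), t ≡ 76. Hence x ≡ 16 + 37·76 = 2828 (mod 3589).
From x ≡ 2828 (mod 3589) write x = 2828 + 3589t. Substituting into x ≡ 14 (mod 49) gives 3589t ≡ 28 (mod 49), and since 12⁻¹ ≡ 45 (mod 49), t ≡ 35. Hence x ≡ 2828 + 3589·35 = 128443 (mod 175861).
From x ≡ 128443 (mod 175861) write x = 128443 + 175861t. Substituting into x ≡ 10 (mod 197) gives 175861t ≡ 11 (mod 197), and since 137⁻¹ ≡ 174 (mod 197), t ≡ 141. Hence x ≡ 128443 + 175861·141 = 24924844 (mod 34644617).
From x ≡ 24924844 (mod 34644617) write x = 24924844 + 34644617t. Substituting into x ≡ 151 (mod 223) gives 34644617t ≡ 17 (mod 223), and since 6⁻¹ ≡ 186 (mod 223), t ≡ 40. Hence x ≡ 24924844 + 34644617·40 = 1410709524 (mod 7725749591).

1410709524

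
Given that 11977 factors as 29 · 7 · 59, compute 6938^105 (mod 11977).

Mod 29: 6938 ≡ 7; by Fermat, exponent reduces to 105 mod 28 = 21; 7^21 ≡ 1 (mod 29).
Mod 7: 6938 ≡ 1; by Fermat, exponent reduces to 105 mod 6 = 3; 1^3 ≡ 1 (mod 7).
Mod 59: 6938 ≡ 35; by Fermat, exponent reduces to 105 mod 58 = 47; 35^47 ≡ 22 (mod 59).
Combine by CRT: x ≡ 1 (mod 29), x ≡ 1 (mod 7), x ≡ 22 (mod 59) ⇒ x ≡ 10760 (mod 11977).

10760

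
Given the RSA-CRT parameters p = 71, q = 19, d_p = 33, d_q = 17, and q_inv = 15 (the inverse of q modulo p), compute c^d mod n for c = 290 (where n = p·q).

m₁ = c^(d_p) mod p: c ≡ 6 (mod 71), and 6^33 mod 71 = 2.
m₂ = c^(d_q) mod q: c ≡ 5 (mod 19), and 5^17 mod 19 = 4.
h = q_inv·(m₁ − m₂) mod p = 15·(2 − 4) mod 71 = 41.
m = m₂ + h·q = 4 + 41·19 = 783.

783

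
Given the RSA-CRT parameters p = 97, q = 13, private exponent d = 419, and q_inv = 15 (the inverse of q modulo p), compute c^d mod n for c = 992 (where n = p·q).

75

d_p = d mod (p−1) = 419 mod 96 = 35; d_q = d mod (q−1) = 11.
m₁ = c^(d_p) mod p: c ≡ 22 (mod 97), and 22^35 mod 97 = 75.
m₂ = c^(d_q) mod q: c ≡ 4 (mod 13), and 4^11 mod 13 = 10.
h = q_inv·(m₁ − m₂) mod p = 15·(75 − 10) mod 97 = 5.
m = m₂ + h·q = 10 + 5·13 = 75.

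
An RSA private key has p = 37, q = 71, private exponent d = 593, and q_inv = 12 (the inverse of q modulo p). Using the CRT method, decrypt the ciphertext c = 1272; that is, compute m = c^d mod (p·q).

140

d_p = d mod (p−1) = 593 mod 36 = 17; d_q = d mod (q−1) = 33.
m₁ = c^(d_p) mod p: c ≡ 14 (mod 37), and 14^17 mod 37 = 29.
m₂ = c^(d_q) mod q: c ≡ 65 (mod 71), and 65^33 mod 71 = 69.
h = q_inv·(m₁ − m₂) mod p = 12·(29 − 69) mod 37 = 1.
m = m₂ + h·q = 69 + 1·71 = 140.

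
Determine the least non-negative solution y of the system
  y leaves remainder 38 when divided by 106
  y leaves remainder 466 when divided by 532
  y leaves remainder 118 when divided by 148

704302

gcd(106, 532) = 2 and 2 | (466 − 38), so the pair is consistent; merging gives y ≡ 27598 (mod 28196), where 28196 = lcm(106, 532).
gcd(28196, 148) = 4 and 4 | (118 − 27598), so the pair is consistent; merging gives y ≡ 704302 (mod 1043252), where 1043252 = lcm(28196, 148).
The solution is unique modulo lcm(106, 532, 148) = 1043252.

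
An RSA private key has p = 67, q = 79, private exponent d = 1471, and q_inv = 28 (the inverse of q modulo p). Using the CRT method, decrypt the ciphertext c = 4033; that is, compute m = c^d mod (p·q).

d_p = d mod (p−1) = 1471 mod 66 = 19; d_q = d mod (q−1) = 67.
m₁ = c^(d_p) mod p: c ≡ 13 (mod 67), and 13^19 mod 67 = 50.
m₂ = c^(d_q) mod q: c ≡ 4 (mod 79), and 4^67 mod 79 = 11.
h = q_inv·(m₁ − m₂) mod p = 28·(50 − 11) mod 67 = 20.
m = m₂ + h·q = 11 + 20·79 = 1591.

1591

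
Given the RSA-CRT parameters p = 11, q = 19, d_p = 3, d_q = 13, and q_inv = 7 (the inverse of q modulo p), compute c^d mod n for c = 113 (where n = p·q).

170

m₁ = c^(d_p) mod p: c ≡ 3 (mod 11), and 3^3 mod 11 = 5.
m₂ = c^(d_q) mod q: c ≡ 18 (mod 19), and 18^13 mod 19 = 18.
h = q_inv·(m₁ − m₂) mod p = 7·(5 − 18) mod 11 = 8.
m = m₂ + h·q = 18 + 8·19 = 170.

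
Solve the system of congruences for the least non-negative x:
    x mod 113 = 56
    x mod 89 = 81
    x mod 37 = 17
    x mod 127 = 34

33573373

The moduli are pairwise coprime; N = 113·89·37·127 = 47257843.
N/113 = 418211; 418211 ≡ 111 (mod 113); 111·56 ≡ 1, so inverse 56.
N/89 = 530987; 530987 ≡ 13 (mod 89); 13·48 ≡ 1, so inverse 48.
N/37 = 1277239; 1277239 ≡ 36 (mod 37); 36·36 ≡ 1, so inverse 36.
N/127 = 372109; 372109 ≡ 126 (mod 127); 126·126 ≡ 1, so inverse 126.
x ≡ 56·418211·56 + 81·530987·48 + 17·1277239·36 + 34·372109·126 = 5751772376.
5751772376 mod 47257843 = 33573373.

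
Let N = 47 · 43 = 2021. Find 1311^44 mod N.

Mod 47: 1311 ≡ 42; 42^44 ≡ 32 (mod 47).
Mod 43: 1311 ≡ 21; by Fermat, exponent reduces to 44 mod 42 = 2; 21^2 ≡ 11 (mod 43).
Combine by CRT: x ≡ 32 (mod 47), x ≡ 11 (mod 43) ⇒ x ≡ 1301 (mod 2021).

1301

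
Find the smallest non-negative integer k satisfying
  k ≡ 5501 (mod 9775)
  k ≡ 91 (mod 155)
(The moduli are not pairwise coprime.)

171676

gcd(9775, 155) = 5 and 5 | (91 − 5501), so the pair is consistent; merging gives k ≡ 171676 (mod 303025), where 303025 = lcm(9775, 155).
The solution is unique modulo lcm(9775, 155) = 303025.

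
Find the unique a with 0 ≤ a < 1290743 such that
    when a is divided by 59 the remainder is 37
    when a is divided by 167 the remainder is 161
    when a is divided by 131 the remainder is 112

The moduli are pairwise coprime; N = 59·167·131 = 1290743.
N/59 = 21877; 21877 ≡ 47 (mod 59); 47·54 ≡ 1, so inverse 54.
N/167 = 7729; 7729 ≡ 47 (mod 167); 47·32 ≡ 1, so inverse 32.
N/131 = 9853; 9853 ≡ 28 (mod 131); 28·117 ≡ 1, so inverse 117.
a ≡ 37·21877·54 + 161·7729·32 + 112·9853·117 = 212643766.
212643766 mod 1290743 = 961914.

961914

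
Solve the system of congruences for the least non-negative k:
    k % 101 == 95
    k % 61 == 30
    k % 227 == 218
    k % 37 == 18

23726712

From k ≡ 95 (mod 101) write k = 95 + 101t. Substituting into k ≡ 30 (mod 61) gives 101t ≡ 57 (mod 61), and since 40⁻¹ ≡ 29 (mod 61), t ≡ 6. Hence k ≡ 95 + 101·6 = 701 (mod 6161).
From k ≡ 701 (mod 6161) write k = 701 + 6161t. Substituting into k ≡ 218 (mod 227) gives 6161t ≡ 198 (mod 227), and since 32⁻¹ ≡ 149 (mod 227), t ≡ 219. Hence k ≡ 701 + 6161·219 = 1349960 (mod 1398547).
From k ≡ 1349960 (mod 1398547) write k = 1349960 + 1398547t. Substituting into k ≡ 18 (mod 37) gives 1398547t ≡ 3 (mod 37), and since 21⁻¹ ≡ 30 (mod 37), t ≡ 16. Hence k ≡ 1349960 + 1398547·16 = 23726712 (mod 51746239).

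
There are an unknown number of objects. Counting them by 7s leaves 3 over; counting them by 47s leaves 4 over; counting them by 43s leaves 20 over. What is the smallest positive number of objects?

The moduli are pairwise coprime; M = 7·47·43 = 14147.
M/7 = 2021; 2021 ≡ 5 (mod 7); 5·3 ≡ 1, so inverse 3.
M/47 = 301; 301 ≡ 19 (mod 47); 19·5 ≡ 1, so inverse 5.
M/43 = 329; 329 ≡ 28 (mod 43); 28·20 ≡ 1, so inverse 20.
N ≡ 3·2021·3 + 4·301·5 + 20·329·20 = 155809.
155809 mod 14147 = 192.

192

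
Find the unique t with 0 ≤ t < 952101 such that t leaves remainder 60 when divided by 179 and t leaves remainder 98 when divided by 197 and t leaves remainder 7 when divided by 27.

The moduli are pairwise coprime; N = 179·197·27 = 952101.
N/179 = 5319; 5319 ≡ 128 (mod 179); 128·7 ≡ 1, so inverse 7.
N/197 = 4833; 4833 ≡ 105 (mod 197); 105·182 ≡ 1, so inverse 182.
N/27 = 35263; 35263 ≡ 1 (mod 27), inverse 1.
t ≡ 60·5319·7 + 98·4833·182 + 7·35263·1 = 88682209.
88682209 mod 952101 = 136816.

136816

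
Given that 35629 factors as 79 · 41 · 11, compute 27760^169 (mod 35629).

Mod 79: 27760 ≡ 31; by Fermat, exponent reduces to 169 mod 78 = 13; 31^13 ≡ 23 (mod 79).
Mod 41: 27760 ≡ 3; by Fermat, exponent reduces to 169 mod 40 = 9; 3^9 ≡ 3 (mod 41).
Mod 11: 27760 ≡ 7; by Fermat, exponent reduces to 169 mod 10 = 9; 7^9 ≡ 8 (mod 11).
Combine by CRT: x ≡ 23 (mod 79), x ≡ 3 (mod 41), x ≡ 8 (mod 11) ⇒ x ≡ 5948 (mod 35629).

5948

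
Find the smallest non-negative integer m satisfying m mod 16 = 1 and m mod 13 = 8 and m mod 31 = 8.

1217

The moduli are pairwise coprime; N = 16·13·31 = 6448.
N/16 = 403; 403 ≡ 3 (mod 16); 3·11 ≡ 1, so inverse 11.
N/13 = 496; 496 ≡ 2 (mod 13); 2·7 ≡ 1, so inverse 7.
N/31 = 208; 208 ≡ 22 (mod 31); 22·24 ≡ 1, so inverse 24.
m ≡ 1·403·11 + 8·496·7 + 8·208·24 = 72145.
72145 mod 6448 = 1217.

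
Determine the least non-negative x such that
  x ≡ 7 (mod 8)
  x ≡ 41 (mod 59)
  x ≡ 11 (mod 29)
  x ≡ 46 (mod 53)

230967

The moduli are pairwise coprime; N = 8·59·29·53 = 725464.
N/8 = 90683; 90683 ≡ 3 (mod 8); 3·3 ≡ 1, so inverse 3.
N/59 = 12296; 12296 ≡ 24 (mod 59); 24·32 ≡ 1, so inverse 32.
N/29 = 25016; 25016 ≡ 18 (mod 29); 18·21 ≡ 1, so inverse 21.
N/53 = 13688; 13688 ≡ 14 (mod 53); 14·19 ≡ 1, so inverse 19.
x ≡ 7·90683·3 + 41·12296·32 + 11·25016·21 + 46·13688·19 = 35778703.
35778703 mod 725464 = 230967.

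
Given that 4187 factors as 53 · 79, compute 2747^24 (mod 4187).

Mod 53: 2747 ≡ 44; 44^24 ≡ 36 (mod 53).
Mod 79: 2747 ≡ 61; 61^24 ≡ 10 (mod 79).
Combine by CRT: x ≡ 36 (mod 53), x ≡ 10 (mod 79) ⇒ x ≡ 89 (mod 4187).

89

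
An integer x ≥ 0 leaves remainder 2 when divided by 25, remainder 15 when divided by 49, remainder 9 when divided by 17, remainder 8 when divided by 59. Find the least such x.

Combine the congruences pairwise.
From x ≡ 2 (mod 25) write x = 2 + 25t. Substituting into x ≡ 15 (mod 49) gives 25t ≡ 13 (mod 49), and since 25⁻¹ ≡ 2 (mod 49), t ≡ 26. Hence x ≡ 2 + 25·26 = 652 (mod 1225).
From x ≡ 652 (mod 1225) write x = 652 + 1225t. Substituting into x ≡ 9 (mod 17) gives 1225t ≡ 3 (mod 17), and since 1⁻¹ ≡ 1 (mod 17), t ≡ 3. Hence x ≡ 652 + 1225·3 = 4327 (mod 20825).
From x ≡ 4327 (mod 20825) write x = 4327 + 20825t. Substituting into x ≡ 8 (mod 59) gives 20825t ≡ 47 (mod 59), and since 57⁻¹ ≡ 29 (mod 59), t ≡ 6. Hence x ≡ 4327 + 20825·6 = 129277 (mod 1228675).

129277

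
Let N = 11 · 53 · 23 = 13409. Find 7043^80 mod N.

1255

Mod 11: 7043 ≡ 3; since 10 | 80, by Fermat 3^80 ≡ 1 (mod 11).
Mod 53: 7043 ≡ 47; by Fermat, exponent reduces to 80 mod 52 = 28; 47^28 ≡ 36 (mod 53).
Mod 23: 7043 ≡ 5; by Fermat, exponent reduces to 80 mod 22 = 14; 5^14 ≡ 13 (mod 23).
Combine by CRT: x ≡ 1 (mod 11), x ≡ 36 (mod 53), x ≡ 13 (mod 23) ⇒ x ≡ 1255 (mod 13409).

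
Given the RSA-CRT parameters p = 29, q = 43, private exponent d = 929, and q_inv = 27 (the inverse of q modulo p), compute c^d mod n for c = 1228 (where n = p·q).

d_p = d mod (p−1) = 929 mod 28 = 5; d_q = d mod (q−1) = 5.
m₁ = c^(d_p) mod p: c ≡ 10 (mod 29), and 10^5 mod 29 = 8.
m₂ = c^(d_q) mod q: c ≡ 24 (mod 43), and 24^5 mod 43 = 13.
h = q_inv·(m₁ − m₂) mod p = 27·(8 − 13) mod 29 = 10.
m = m₂ + h·q = 13 + 10·43 = 443.

443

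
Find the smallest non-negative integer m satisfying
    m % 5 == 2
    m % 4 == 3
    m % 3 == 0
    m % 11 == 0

627

The moduli are pairwise coprime; N = 5·4·3·11 = 660.
N/5 = 132; 132 ≡ 2 (mod 5); 2·3 ≡ 1, so inverse 3.
N/4 = 165; 165 ≡ 1 (mod 4), inverse 1.
N/3 = 220; 220 ≡ 1 (mod 3), inverse 1.
N/11 = 60; 60 ≡ 5 (mod 11); 5·9 ≡ 1, so inverse 9.
m ≡ 2·132·3 + 3·165·1 + 0·220·1 + 0·60·9 = 1287.
1287 mod 660 = 627.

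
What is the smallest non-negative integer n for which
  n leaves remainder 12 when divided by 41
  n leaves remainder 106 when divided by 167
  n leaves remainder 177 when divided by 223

The moduli are pairwise coprime; M = 41·167·223 = 1526881.
M/41 = 37241; 37241 ≡ 13 (mod 41); 13·19 ≡ 1, so inverse 19.
M/167 = 9143; 9143 ≡ 125 (mod 167); 125·163 ≡ 1, so inverse 163.
M/223 = 6847; 6847 ≡ 157 (mod 223); 157·125 ≡ 1, so inverse 125.
n ≡ 12·37241·19 + 106·9143·163 + 177·6847·125 = 317953577.
317953577 mod 1526881 = 362329.

362329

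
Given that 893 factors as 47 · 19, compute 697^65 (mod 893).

819

Mod 47: 697 ≡ 39; by Fermat, exponent reduces to 65 mod 46 = 19; 39^19 ≡ 20 (mod 47).
Mod 19: 697 ≡ 13; by Fermat, exponent reduces to 65 mod 18 = 11; 13^11 ≡ 2 (mod 19).
Combine by CRT: x ≡ 20 (mod 47), x ≡ 2 (mod 19) ⇒ x ≡ 819 (mod 893).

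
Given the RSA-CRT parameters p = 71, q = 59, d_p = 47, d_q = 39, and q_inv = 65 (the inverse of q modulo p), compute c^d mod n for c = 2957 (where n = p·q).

m₁ = c^(d_p) mod p: c ≡ 46 (mod 71), and 46^47 mod 71 = 14.
m₂ = c^(d_q) mod q: c ≡ 7 (mod 59), and 7^39 mod 59 = 5.
h = q_inv·(m₁ − m₂) mod p = 65·(14 − 5) mod 71 = 17.
m = m₂ + h·q = 5 + 17·59 = 1008.

1008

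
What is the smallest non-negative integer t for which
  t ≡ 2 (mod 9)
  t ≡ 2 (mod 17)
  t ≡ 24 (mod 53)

From t ≡ 2 (mod 9) write t = 2 + 9s. Substituting into t ≡ 2 (mod 17) gives 9s ≡ 0 (mod 17), and since 9⁻¹ ≡ 2 (mod 17), s ≡ 0. Hence t ≡ 2 + 9·0 = 2 (mod 153).
From t ≡ 2 (mod 153) write t = 2 + 153s. Substituting into t ≡ 24 (mod 53) gives 153s ≡ 22 (mod 53), and since 47⁻¹ ≡ 44 (mod 53), s ≡ 14. Hence t ≡ 2 + 153·14 = 2144 (mod 8109).

2144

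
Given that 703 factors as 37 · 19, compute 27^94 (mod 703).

Mod 37: 27 ≡ 27; by Fermat, exponent reduces to 94 mod 36 = 22; 27^22 ≡ 10 (mod 37).
Mod 19: 27 ≡ 8; by Fermat, exponent reduces to 94 mod 18 = 4; 8^4 ≡ 11 (mod 19).
Combine by CRT: x ≡ 10 (mod 37), x ≡ 11 (mod 19) ⇒ x ≡ 676 (mod 703).

676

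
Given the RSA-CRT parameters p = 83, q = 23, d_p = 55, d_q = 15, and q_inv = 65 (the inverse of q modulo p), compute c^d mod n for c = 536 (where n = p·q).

796

m₁ = c^(d_p) mod p: c ≡ 38 (mod 83), and 38^55 mod 83 = 49.
m₂ = c^(d_q) mod q: c ≡ 7 (mod 23), and 7^15 mod 23 = 14.
h = q_inv·(m₁ − m₂) mod p = 65·(49 − 14) mod 83 = 34.
m = m₂ + h·q = 14 + 34·23 = 796.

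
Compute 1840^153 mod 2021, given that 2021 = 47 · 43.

426

Mod 47: 1840 ≡ 7; by Fermat, exponent reduces to 153 mod 46 = 15; 7^15 ≡ 3 (mod 47).
Mod 43: 1840 ≡ 34; by Fermat, exponent reduces to 153 mod 42 = 27; 34^27 ≡ 39 (mod 43).
Combine by CRT: x ≡ 3 (mod 47), x ≡ 39 (mod 43) ⇒ x ≡ 426 (mod 2021).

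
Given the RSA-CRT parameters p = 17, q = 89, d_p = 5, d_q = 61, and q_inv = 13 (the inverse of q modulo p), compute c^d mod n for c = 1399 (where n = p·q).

m₁ = c^(d_p) mod p: c ≡ 5 (mod 17), and 5^5 mod 17 = 14.
m₂ = c^(d_q) mod q: c ≡ 64 (mod 89), and 64^61 mod 89 = 8.
h = q_inv·(m₁ − m₂) mod p = 13·(14 − 8) mod 17 = 10.
m = m₂ + h·q = 8 + 10·89 = 898.

898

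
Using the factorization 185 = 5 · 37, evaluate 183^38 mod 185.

4

Mod 5: 183 ≡ 3; by Fermat, exponent reduces to 38 mod 4 = 2; 3^2 ≡ 4 (mod 5).
Mod 37: 183 ≡ 35; by Fermat, exponent reduces to 38 mod 36 = 2; 35^2 ≡ 4 (mod 37).
Combine by CRT: x ≡ 4 (mod 5), x ≡ 4 (mod 37) ⇒ x ≡ 4 (mod 185).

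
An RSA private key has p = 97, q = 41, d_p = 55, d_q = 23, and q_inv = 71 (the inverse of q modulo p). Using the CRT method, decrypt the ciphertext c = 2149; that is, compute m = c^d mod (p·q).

499

m₁ = c^(d_p) mod p: c ≡ 15 (mod 97), and 15^55 mod 97 = 14.
m₂ = c^(d_q) mod q: c ≡ 17 (mod 41), and 17^23 mod 41 = 7.
h = q_inv·(m₁ − m₂) mod p = 71·(14 − 7) mod 97 = 12.
m = m₂ + h·q = 7 + 12·41 = 499.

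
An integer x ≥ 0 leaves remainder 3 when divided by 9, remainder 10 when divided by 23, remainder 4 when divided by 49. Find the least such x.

102

The moduli are pairwise coprime; N = 9·23·49 = 10143.
N/9 = 1127; 1127 ≡ 2 (mod 9); 2·5 ≡ 1, so inverse 5.
N/23 = 441; 441 ≡ 4 (mod 23); 4·6 ≡ 1, so inverse 6.
N/49 = 207; 207 ≡ 11 (mod 49); 11·9 ≡ 1, so inverse 9.
x ≡ 3·1127·5 + 10·441·6 + 4·207·9 = 50817.
50817 mod 10143 = 102.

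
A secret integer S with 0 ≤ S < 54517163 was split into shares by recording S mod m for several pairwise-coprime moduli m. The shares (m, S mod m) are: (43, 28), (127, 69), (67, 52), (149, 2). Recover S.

46937237

Combine the congruences pairwise.
From S ≡ 28 (mod 43) write S = 28 + 43t. Substituting into S ≡ 69 (mod 127) gives 43t ≡ 41 (mod 127), and since 43⁻¹ ≡ 65 (mod 127), t ≡ 125. Hence S ≡ 28 + 43·125 = 5403 (mod 5461).
From S ≡ 5403 (mod 5461) write S = 5403 + 5461t. Substituting into S ≡ 52 (mod 67) gives 5461t ≡ 9 (mod 67), and since 34⁻¹ ≡ 2 (mod 67), t ≡ 18. Hence S ≡ 5403 + 5461·18 = 103701 (mod 365887).
From S ≡ 103701 (mod 365887) write S = 103701 + 365887t. Substituting into S ≡ 2 (mod 149) gives 365887t ≡ 5 (mod 149), and since 92⁻¹ ≡ 115 (mod 149), t ≡ 128. Hence S ≡ 103701 + 365887·128 = 46937237 (mod 54517163).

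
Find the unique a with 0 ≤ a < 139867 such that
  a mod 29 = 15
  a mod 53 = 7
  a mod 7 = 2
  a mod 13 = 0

The moduli are pairwise coprime; N = 29·53·7·13 = 139867.
N/29 = 4823; 4823 ≡ 9 (mod 29); 9·13 ≡ 1, so inverse 13.
N/53 = 2639; 2639 ≡ 42 (mod 53); 42·24 ≡ 1, so inverse 24.
N/7 = 19981; 19981 ≡ 3 (mod 7); 3·5 ≡ 1, so inverse 5.
N/13 = 10759; 10759 ≡ 8 (mod 13); 8·5 ≡ 1, so inverse 5.
a ≡ 15·4823·13 + 7·2639·24 + 2·19981·5 + 0·10759·5 = 1583647.
1583647 mod 139867 = 45110.

45110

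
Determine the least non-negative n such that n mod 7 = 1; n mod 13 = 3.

From n ≡ 1 (mod 7) write n = 1 + 7t. Substituting into n ≡ 3 (mod 13) gives 7t ≡ 2 (mod 13), and since 7⁻¹ ≡ 2 (mod 13), t ≡ 4. Hence n ≡ 1 + 7·4 = 29 (mod 91).

29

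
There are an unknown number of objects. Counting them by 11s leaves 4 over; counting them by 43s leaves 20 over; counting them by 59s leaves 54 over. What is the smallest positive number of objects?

Combine the congruences pairwise.
From N ≡ 4 (mod 11) write N = 4 + 11t. Substituting into N ≡ 20 (mod 43) gives 11t ≡ 16 (mod 43), and since 11⁻¹ ≡ 4 (mod 43), t ≡ 21. Hence N ≡ 4 + 11·21 = 235 (mod 473).
From N ≡ 235 (mod 473) write N = 235 + 473t. Substituting into N ≡ 54 (mod 59) gives 473t ≡ 55 (mod 59), and since 1⁻¹ ≡ 1 (mod 59), t ≡ 55. Hence N ≡ 235 + 473·55 = 26250 (mod 27907).

26250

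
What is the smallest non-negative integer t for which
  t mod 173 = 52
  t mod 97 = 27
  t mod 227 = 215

2005987

The moduli are pairwise coprime; N = 173·97·227 = 3809287.
N/173 = 22019; 22019 ≡ 48 (mod 173); 48·155 ≡ 1, so inverse 155.
N/97 = 39271; 39271 ≡ 83 (mod 97); 83·90 ≡ 1, so inverse 90.
N/227 = 16781; 16781 ≡ 210 (mod 227); 210·40 ≡ 1, so inverse 40.
t ≡ 52·22019·155 + 27·39271·90 + 215·16781·40 = 417218270.
417218270 mod 3809287 = 2005987.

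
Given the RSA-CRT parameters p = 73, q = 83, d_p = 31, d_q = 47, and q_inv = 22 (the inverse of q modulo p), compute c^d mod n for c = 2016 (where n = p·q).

m₁ = c^(d_p) mod p: c ≡ 45 (mod 73), and 45^31 mod 73 = 58.
m₂ = c^(d_q) mod q: c ≡ 24 (mod 83), and 24^47 mod 83 = 42.
h = q_inv·(m₁ − m₂) mod p = 22·(58 − 42) mod 73 = 60.
m = m₂ + h·q = 42 + 60·83 = 5022.

5022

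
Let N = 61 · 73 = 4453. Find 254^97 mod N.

Mod 61: 254 ≡ 10; by Fermat, exponent reduces to 97 mod 60 = 37; 10^37 ≡ 35 (mod 61).
Mod 73: 254 ≡ 35; by Fermat, exponent reduces to 97 mod 72 = 25; 35^25 ≡ 61 (mod 73).
Combine by CRT: x ≡ 35 (mod 61), x ≡ 61 (mod 73) ⇒ x ≡ 645 (mod 4453).

645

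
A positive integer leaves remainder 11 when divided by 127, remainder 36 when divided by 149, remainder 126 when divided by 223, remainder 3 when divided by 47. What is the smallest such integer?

66926217

The moduli are pairwise coprime; N = 127·149·223·47 = 198331963.
N/127 = 1561669; 1561669 ≡ 77 (mod 127); 77·33 ≡ 1, so inverse 33.
N/149 = 1331087; 1331087 ≡ 70 (mod 149); 70·66 ≡ 1, so inverse 66.
N/223 = 889381; 889381 ≡ 57 (mod 223); 57·90 ≡ 1, so inverse 90.
N/47 = 4219829; 4219829 ≡ 28 (mod 47); 28·42 ≡ 1, so inverse 42.
m ≡ 11·1561669·33 + 36·1331087·66 + 126·889381·90 + 3·4219829·42 = 14346827553.
14346827553 mod 198331963 = 66926217.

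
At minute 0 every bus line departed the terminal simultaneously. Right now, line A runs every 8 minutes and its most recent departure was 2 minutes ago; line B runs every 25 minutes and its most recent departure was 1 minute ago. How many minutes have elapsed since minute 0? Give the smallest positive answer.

From t ≡ 2 (mod 8) write t = 2 + 8s. Substituting into t ≡ 1 (mod 25) gives 8s ≡ 24 (mod 25), and since 8⁻¹ ≡ 22 (mod 25), s ≡ 3. Hence t ≡ 2 + 8·3 = 26 (mod 200).

26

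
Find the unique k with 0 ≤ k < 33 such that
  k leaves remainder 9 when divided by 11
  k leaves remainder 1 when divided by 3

From k ≡ 9 (mod 11) write k = 9 + 11t. Substituting into k ≡ 1 (mod 3) gives 11t ≡ 1 (mod 3), and since 2⁻¹ ≡ 2 (mod 3), t ≡ 2. Hence k ≡ 9 + 11·2 = 31 (mod 33).

31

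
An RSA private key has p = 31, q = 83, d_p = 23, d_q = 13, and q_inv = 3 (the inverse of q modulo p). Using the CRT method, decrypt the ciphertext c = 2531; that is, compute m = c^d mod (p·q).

m₁ = c^(d_p) mod p: c ≡ 20 (mod 31), and 20^23 mod 31 = 19.
m₂ = c^(d_q) mod q: c ≡ 41 (mod 83), and 41^13 mod 83 = 10.
h = q_inv·(m₁ − m₂) mod p = 3·(19 − 10) mod 31 = 27.
m = m₂ + h·q = 10 + 27·83 = 2251.

2251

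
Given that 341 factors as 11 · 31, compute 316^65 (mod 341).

Mod 11: 316 ≡ 8; by Fermat, exponent reduces to 65 mod 10 = 5; 8^5 ≡ 10 (mod 11).
Mod 31: 316 ≡ 6; by Fermat, exponent reduces to 65 mod 30 = 5; 6^5 ≡ 26 (mod 31).
Combine by CRT: x ≡ 10 (mod 11), x ≡ 26 (mod 31) ⇒ x ≡ 274 (mod 341).

274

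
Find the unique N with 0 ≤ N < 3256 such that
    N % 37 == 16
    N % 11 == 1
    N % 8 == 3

The moduli are pairwise coprime; M = 37·11·8 = 3256.
M/37 = 88; 88 ≡ 14 (mod 37); 14·8 ≡ 1, so inverse 8.
M/11 = 296; 296 ≡ 10 (mod 11); 10·10 ≡ 1, so inverse 10.
M/8 = 407; 407 ≡ 7 (mod 8); 7·7 ≡ 1, so inverse 7.
N ≡ 16·88·8 + 1·296·10 + 3·407·7 = 22771.
22771 mod 3256 = 3235.

3235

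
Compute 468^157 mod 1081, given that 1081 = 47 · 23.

420

Mod 47: 468 ≡ 45; by Fermat, exponent reduces to 157 mod 46 = 19; 45^19 ≡ 44 (mod 47).
Mod 23: 468 ≡ 8; by Fermat, exponent reduces to 157 mod 22 = 3; 8^3 ≡ 6 (mod 23).
Combine by CRT: x ≡ 44 (mod 47), x ≡ 6 (mod 23) ⇒ x ≡ 420 (mod 1081).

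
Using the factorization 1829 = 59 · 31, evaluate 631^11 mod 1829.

1140

Mod 59: 631 ≡ 41; 41^11 ≡ 19 (mod 59).
Mod 31: 631 ≡ 11; 11^11 ≡ 24 (mod 31).
Combine by CRT: x ≡ 19 (mod 59), x ≡ 24 (mod 31) ⇒ x ≡ 1140 (mod 1829).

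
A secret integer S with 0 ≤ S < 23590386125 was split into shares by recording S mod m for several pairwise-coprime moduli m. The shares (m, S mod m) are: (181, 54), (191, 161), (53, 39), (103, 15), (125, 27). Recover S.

The moduli are pairwise coprime; N = 181·191·53·103·125 = 23590386125.
N/181 = 130333625; 130333625 ≡ 50 (mod 181); 50·105 ≡ 1, so inverse 105.
N/191 = 123509875; 123509875 ≡ 107 (mod 191); 107·25 ≡ 1, so inverse 25.
N/53 = 445101625; 445101625 ≡ 46 (mod 53); 46·15 ≡ 1, so inverse 15.
N/103 = 229032875; 229032875 ≡ 15 (mod 103); 15·55 ≡ 1, so inverse 55.
N/125 = 188723089; 188723089 ≡ 89 (mod 125); 89·59 ≡ 1, so inverse 59.
S ≡ 54·130333625·105 + 161·123509875·25 + 39·445101625·15 + 15·229032875·55 + 27·188723089·59 = 1986091353902.
1986091353902 mod 23590386125 = 4498919402.

4498919402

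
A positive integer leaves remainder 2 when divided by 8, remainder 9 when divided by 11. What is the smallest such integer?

Combine the congruences pairwise.
From k ≡ 2 (mod 8) write k = 2 + 8t. Substituting into k ≡ 9 (mod 11) gives 8t ≡ 7 (mod 11), and since 8⁻¹ ≡ 7 (mod 11), t ≡ 5. Hence k ≡ 2 + 8·5 = 42 (mod 88).

42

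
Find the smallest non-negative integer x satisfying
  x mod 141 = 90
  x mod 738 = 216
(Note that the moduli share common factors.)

Combine the congruences pairwise.
gcd(141, 738) = 3 and 3 | (216 − 90), so the pair is consistent; merging gives x ≡ 6858 (mod 34686), where 34686 = lcm(141, 738).
The solution is unique modulo lcm(141, 738) = 34686.

6858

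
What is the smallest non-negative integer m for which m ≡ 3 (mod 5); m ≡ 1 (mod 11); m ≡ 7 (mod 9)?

The moduli are pairwise coprime; N = 5·11·9 = 495.
N/5 = 99; 99 ≡ 4 (mod 5); 4·4 ≡ 1, so inverse 4.
N/11 = 45; 45 ≡ 1 (mod 11), inverse 1.
N/9 = 55; 55 ≡ 1 (mod 9), inverse 1.
m ≡ 3·99·4 + 1·45·1 + 7·55·1 = 1618.
1618 mod 495 = 133.

133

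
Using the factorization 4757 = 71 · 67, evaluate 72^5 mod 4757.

Mod 71: 72 ≡ 1; 1^5 ≡ 1 (mod 71).
Mod 67: 72 ≡ 5; 5^5 ≡ 43 (mod 67).
Combine by CRT: x ≡ 1 (mod 71), x ≡ 43 (mod 67) ⇒ x ≡ 3125 (mod 4757).

3125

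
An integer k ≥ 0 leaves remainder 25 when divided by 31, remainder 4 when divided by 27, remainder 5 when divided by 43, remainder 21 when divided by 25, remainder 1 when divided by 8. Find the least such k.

6665521

The moduli are pairwise coprime; N = 31·27·43·25·8 = 7198200.
N/31 = 232200; 232200 ≡ 10 (mod 31); 10·28 ≡ 1, so inverse 28.
N/27 = 266600; 266600 ≡ 2 (mod 27); 2·14 ≡ 1, so inverse 14.
N/43 = 167400; 167400 ≡ 1 (mod 43), inverse 1.
N/25 = 287928; 287928 ≡ 3 (mod 25); 3·17 ≡ 1, so inverse 17.
N/8 = 899775; 899775 ≡ 7 (mod 8); 7·7 ≡ 1, so inverse 7.
k ≡ 25·232200·28 + 4·266600·14 + 5·167400·1 + 21·287928·17 + 1·899775·7 = 287395321.
287395321 mod 7198200 = 6665521.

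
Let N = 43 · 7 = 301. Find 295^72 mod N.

Mod 43: 295 ≡ 37; by Fermat, exponent reduces to 72 mod 42 = 30; 37^30 ≡ 1 (mod 43).
Mod 7: 295 ≡ 1; since 6 | 72, by Fermat 1^72 ≡ 1 (mod 7).
Combine by CRT: x ≡ 1 (mod 43), x ≡ 1 (mod 7) ⇒ x ≡ 1 (mod 301).

1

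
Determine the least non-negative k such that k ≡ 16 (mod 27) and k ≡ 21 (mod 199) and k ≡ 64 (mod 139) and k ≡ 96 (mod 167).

15224317

The moduli are pairwise coprime; N = 27·199·139·167 = 124723449.
N/27 = 4619387; 4619387 ≡ 11 (mod 27); 11·5 ≡ 1, so inverse 5.
N/199 = 626751; 626751 ≡ 100 (mod 199); 100·2 ≡ 1, so inverse 2.
N/139 = 897291; 897291 ≡ 46 (mod 139); 46·136 ≡ 1, so inverse 136.
N/167 = 746847; 746847 ≡ 23 (mod 167); 23·138 ≡ 1, so inverse 138.
k ≡ 16·4619387·5 + 21·626751·2 + 64·897291·136 + 96·746847·138 = 18100124422.
18100124422 mod 124723449 = 15224317.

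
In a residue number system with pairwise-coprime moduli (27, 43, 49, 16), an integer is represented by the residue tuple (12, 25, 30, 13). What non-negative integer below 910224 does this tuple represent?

Combine the congruences pairwise.
From x ≡ 12 (mod 27) write x = 12 + 27t. Substituting into x ≡ 25 (mod 43) gives 27t ≡ 13 (mod 43), and since 27⁻¹ ≡ 8 (mod 43), t ≡ 18. Hence x ≡ 12 + 27·18 = 498 (mod 1161).
From x ≡ 498 (mod 1161) write x = 498 + 1161t. Substituting into x ≡ 30 (mod 49) gives 1161t ≡ 22 (mod 49), and since 34⁻¹ ≡ 13 (mod 49), t ≡ 41. Hence x ≡ 498 + 1161·41 = 48099 (mod 56889).
From x ≡ 48099 (mod 56889) write x = 48099 + 56889t. Substituting into x ≡ 13 (mod 16) gives 56889t ≡ 10 (mod 16), and since 9⁻¹ ≡ 9 (mod 16), t ≡ 10. Hence x ≡ 48099 + 56889·10 = 616989 (mod 910224).

616989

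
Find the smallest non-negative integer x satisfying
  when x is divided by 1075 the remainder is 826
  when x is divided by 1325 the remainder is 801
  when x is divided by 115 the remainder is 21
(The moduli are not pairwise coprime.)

gcd(1075, 1325) = 25 and 25 | (801 − 826), so the pair is consistent; merging gives x ≡ 18026 (mod 56975), where 56975 = lcm(1075, 1325).
gcd(56975, 115) = 5 and 5 | (21 − 18026), so the pair is consistent; merging gives x ≡ 75001 (mod 1310425), where 1310425 = lcm(56975, 115).
The solution is unique modulo lcm(1075, 1325, 115) = 1310425.

75001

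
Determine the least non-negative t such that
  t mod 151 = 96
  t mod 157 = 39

From t ≡ 96 (mod 151) write t = 96 + 151s. Substituting into t ≡ 39 (mod 157) gives 151s ≡ 100 (mod 157), and since 151⁻¹ ≡ 26 (mod 157), s ≡ 88. Hence t ≡ 96 + 151·88 = 13384 (mod 23707).

13384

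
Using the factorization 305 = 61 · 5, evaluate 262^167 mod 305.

218

Mod 61: 262 ≡ 18; by Fermat, exponent reduces to 167 mod 60 = 47; 18^47 ≡ 35 (mod 61).
Mod 5: 262 ≡ 2; by Fermat, exponent reduces to 167 mod 4 = 3; 2^3 ≡ 3 (mod 5).
Combine by CRT: x ≡ 35 (mod 61), x ≡ 3 (mod 5) ⇒ x ≡ 218 (mod 305).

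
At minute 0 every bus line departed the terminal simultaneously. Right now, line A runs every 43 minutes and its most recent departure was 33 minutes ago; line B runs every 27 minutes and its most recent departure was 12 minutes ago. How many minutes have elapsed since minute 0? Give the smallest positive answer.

From t ≡ 33 (mod 43) write t = 33 + 43s. Substituting into t ≡ 12 (mod 27) gives 43s ≡ 6 (mod 27), and since 16⁻¹ ≡ 22 (mod 27), s ≡ 24. Hence t ≡ 33 + 43·24 = 1065 (mod 1161).

1065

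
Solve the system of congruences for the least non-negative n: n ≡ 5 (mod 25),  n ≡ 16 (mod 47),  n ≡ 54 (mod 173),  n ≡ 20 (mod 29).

The moduli are pairwise coprime; M = 25·47·173·29 = 5894975.
M/25 = 235799; 235799 ≡ 24 (mod 25); 24·24 ≡ 1, so inverse 24.
M/47 = 125425; 125425 ≡ 29 (mod 47); 29·13 ≡ 1, so inverse 13.
M/173 = 34075; 34075 ≡ 167 (mod 173); 167·144 ≡ 1, so inverse 144.
M/29 = 203275; 203275 ≡ 14 (mod 29); 14·27 ≡ 1, so inverse 27.
n ≡ 5·235799·24 + 16·125425·13 + 54·34075·144 + 20·203275·27 = 429119980.
429119980 mod 5894975 = 4681780.

4681780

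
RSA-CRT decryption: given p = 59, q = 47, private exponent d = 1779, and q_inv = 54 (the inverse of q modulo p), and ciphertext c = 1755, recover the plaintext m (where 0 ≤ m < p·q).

d_p = d mod (p−1) = 1779 mod 58 = 39; d_q = d mod (q−1) = 31.
m₁ = c^(d_p) mod p: c ≡ 44 (mod 59), and 44^39 mod 59 = 40.
m₂ = c^(d_q) mod q: c ≡ 16 (mod 47), and 16^31 mod 47 = 42.
h = q_inv·(m₁ − m₂) mod p = 54·(40 − 42) mod 59 = 10.
m = m₂ + h·q = 42 + 10·47 = 512.

512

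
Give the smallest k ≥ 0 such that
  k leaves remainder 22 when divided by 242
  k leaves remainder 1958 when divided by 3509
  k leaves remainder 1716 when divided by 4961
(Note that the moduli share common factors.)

170390

gcd(242, 3509) = 121 and 121 | (1958 − 22), so the pair is consistent; merging gives k ≡ 1958 (mod 7018), where 7018 = lcm(242, 3509).
gcd(7018, 4961) = 121 and 121 | (1716 − 1958), so the pair is consistent; merging gives k ≡ 170390 (mod 287738), where 287738 = lcm(7018, 4961).
The solution is unique modulo lcm(242, 3509, 4961) = 287738.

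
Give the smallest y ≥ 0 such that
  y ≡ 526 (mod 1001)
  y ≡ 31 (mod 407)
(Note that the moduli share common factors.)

gcd(1001, 407) = 11 and 11 | (31 − 526), so the pair is consistent; merging gives y ≡ 30556 (mod 37037), where 37037 = lcm(1001, 407).
The solution is unique modulo lcm(1001, 407) = 37037.

30556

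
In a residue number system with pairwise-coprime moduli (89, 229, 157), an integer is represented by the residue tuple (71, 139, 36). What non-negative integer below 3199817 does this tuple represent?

From x ≡ 71 (mod 89) write x = 71 + 89t. Substituting into x ≡ 139 (mod 229) gives 89t ≡ 68 (mod 229), and since 89⁻¹ ≡ 211 (mod 229), t ≡ 150. Hence x ≡ 71 + 89·150 = 13421 (mod 20381).
From x ≡ 13421 (mod 20381) write x = 13421 + 20381t. Substituting into x ≡ 36 (mod 157) gives 20381t ≡ 117 (mod 157), and since 128⁻¹ ≡ 92 (mod 157), t ≡ 88. Hence x ≡ 13421 + 20381·88 = 1806949 (mod 3199817).

1806949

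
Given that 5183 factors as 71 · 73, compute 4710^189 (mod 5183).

Mod 71: 4710 ≡ 24; by Fermat, exponent reduces to 189 mod 70 = 49; 24^49 ≡ 25 (mod 71).
Mod 73: 4710 ≡ 38; by Fermat, exponent reduces to 189 mod 72 = 45; 38^45 ≡ 46 (mod 73).
Combine by CRT: x ≡ 25 (mod 71), x ≡ 46 (mod 73) ⇒ x ≡ 1871 (mod 5183).

1871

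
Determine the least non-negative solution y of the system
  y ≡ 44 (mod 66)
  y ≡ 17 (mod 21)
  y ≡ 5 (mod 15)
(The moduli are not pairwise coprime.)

Combine the congruences pairwise.
gcd(66, 21) = 3 and 3 | (17 − 44), so the pair is consistent; merging gives y ≡ 374 (mod 462), where 462 = lcm(66, 21).
gcd(462, 15) = 3 and 3 | (5 − 374), so the pair is consistent; merging gives y ≡ 1760 (mod 2310), where 2310 = lcm(462, 15).
The solution is unique modulo lcm(66, 21, 15) = 2310.

1760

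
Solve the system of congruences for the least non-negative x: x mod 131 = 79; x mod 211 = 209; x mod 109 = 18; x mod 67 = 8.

85020127

The moduli are pairwise coprime; N = 131·211·109·67 = 201862223.
N/131 = 1540933; 1540933 ≡ 111 (mod 131); 111·72 ≡ 1, so inverse 72.
N/211 = 956693; 956693 ≡ 19 (mod 211); 19·100 ≡ 1, so inverse 100.
N/109 = 1851947; 1851947 ≡ 37 (mod 109); 37·56 ≡ 1, so inverse 56.
N/67 = 3012869; 3012869 ≡ 13 (mod 67); 13·31 ≡ 1, so inverse 31.
x ≡ 79·1540933·72 + 209·956693·100 + 18·1851947·56 + 8·3012869·31 = 31373664692.
31373664692 mod 201862223 = 85020127.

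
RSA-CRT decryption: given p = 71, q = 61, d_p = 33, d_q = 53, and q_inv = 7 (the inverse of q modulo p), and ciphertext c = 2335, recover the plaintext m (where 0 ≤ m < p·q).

913

m₁ = c^(d_p) mod p: c ≡ 63 (mod 71), and 63^33 mod 71 = 61.
m₂ = c^(d_q) mod q: c ≡ 17 (mod 61), and 17^53 mod 61 = 59.
h = q_inv·(m₁ − m₂) mod p = 7·(61 − 59) mod 71 = 14.
m = m₂ + h·q = 59 + 14·61 = 913.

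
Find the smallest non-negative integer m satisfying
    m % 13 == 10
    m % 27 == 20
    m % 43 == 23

The moduli are pairwise coprime; N = 13·27·43 = 15093.
N/13 = 1161; 1161 ≡ 4 (mod 13); 4·10 ≡ 1, so inverse 10.
N/27 = 559; 559 ≡ 19 (mod 27); 19·10 ≡ 1, so inverse 10.
N/43 = 351; 351 ≡ 7 (mod 43); 7·37 ≡ 1, so inverse 37.
m ≡ 10·1161·10 + 20·559·10 + 23·351·37 = 526601.
526601 mod 15093 = 13439.

13439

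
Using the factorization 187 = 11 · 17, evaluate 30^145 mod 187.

98

Mod 11: 30 ≡ 8; by Fermat, exponent reduces to 145 mod 10 = 5; 8^5 ≡ 10 (mod 11).
Mod 17: 30 ≡ 13; by Fermat, exponent reduces to 145 mod 16 = 1; 13^1 ≡ 13 (mod 17).
Combine by CRT: x ≡ 10 (mod 11), x ≡ 13 (mod 17) ⇒ x ≡ 98 (mod 187).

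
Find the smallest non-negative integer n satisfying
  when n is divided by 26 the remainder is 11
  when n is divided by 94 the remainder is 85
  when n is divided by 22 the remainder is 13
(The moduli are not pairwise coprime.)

Combine the congruences pairwise.
gcd(26, 94) = 2 and 2 | (85 − 11), so the pair is consistent; merging gives n ≡ 1025 (mod 1222), where 1222 = lcm(26, 94).
gcd(1222, 22) = 2 and 2 | (13 − 1025), so the pair is consistent; merging gives n ≡ 1025 (mod 13442), where 13442 = lcm(1222, 22).
The solution is unique modulo lcm(26, 94, 22) = 13442.

1025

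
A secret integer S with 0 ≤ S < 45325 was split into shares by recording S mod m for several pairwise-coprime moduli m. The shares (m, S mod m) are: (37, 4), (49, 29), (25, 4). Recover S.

The moduli are pairwise coprime; N = 37·49·25 = 45325.
N/37 = 1225; 1225 ≡ 4 (mod 37); 4·28 ≡ 1, so inverse 28.
N/49 = 925; 925 ≡ 43 (mod 49); 43·8 ≡ 1, so inverse 8.
N/25 = 1813; 1813 ≡ 13 (mod 25); 13·2 ≡ 1, so inverse 2.
S ≡ 4·1225·28 + 29·925·8 + 4·1813·2 = 366304.
366304 mod 45325 = 3704.

3704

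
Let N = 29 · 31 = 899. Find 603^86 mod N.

877

Mod 29: 603 ≡ 23; by Fermat, exponent reduces to 86 mod 28 = 2; 23^2 ≡ 7 (mod 29).
Mod 31: 603 ≡ 14; by Fermat, exponent reduces to 86 mod 30 = 26; 14^26 ≡ 9 (mod 31).
Combine by CRT: x ≡ 7 (mod 29), x ≡ 9 (mod 31) ⇒ x ≡ 877 (mod 899).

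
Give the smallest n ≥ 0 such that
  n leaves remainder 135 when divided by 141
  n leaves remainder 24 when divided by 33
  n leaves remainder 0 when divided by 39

gcd(141, 33) = 3 and 3 | (24 − 135), so the pair is consistent; merging gives n ≡ 981 (mod 1551), where 1551 = lcm(141, 33).
gcd(1551, 39) = 3 and 3 | (0 − 981), so the pair is consistent; merging gives n ≡ 8736 (mod 20163), where 20163 = lcm(1551, 39).
The solution is unique modulo lcm(141, 33, 39) = 20163.

8736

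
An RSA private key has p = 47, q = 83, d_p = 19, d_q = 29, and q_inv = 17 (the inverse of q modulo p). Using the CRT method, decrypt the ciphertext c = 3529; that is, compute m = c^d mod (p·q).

761

m₁ = c^(d_p) mod p: c ≡ 4 (mod 47), and 4^19 mod 47 = 9.
m₂ = c^(d_q) mod q: c ≡ 43 (mod 83), and 43^29 mod 83 = 14.
h = q_inv·(m₁ − m₂) mod p = 17·(9 − 14) mod 47 = 9.
m = m₂ + h·q = 14 + 9·83 = 761.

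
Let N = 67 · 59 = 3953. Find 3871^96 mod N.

930

Mod 67: 3871 ≡ 52; by Fermat, exponent reduces to 96 mod 66 = 30; 52^30 ≡ 59 (mod 67).
Mod 59: 3871 ≡ 36; by Fermat, exponent reduces to 96 mod 58 = 38; 36^38 ≡ 45 (mod 59).
Combine by CRT: x ≡ 59 (mod 67), x ≡ 45 (mod 59) ⇒ x ≡ 930 (mod 3953).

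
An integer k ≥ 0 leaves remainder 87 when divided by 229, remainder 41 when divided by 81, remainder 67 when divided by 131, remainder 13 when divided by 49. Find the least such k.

Combine the congruences pairwise.
From k ≡ 87 (mod 229) write k = 87 + 229t. Substituting into k ≡ 41 (mod 81) gives 229t ≡ 35 (mod 81), and since 67⁻¹ ≡ 52 (mod 81), t ≡ 38. Hence k ≡ 87 + 229·38 = 8789 (mod 18549).
From k ≡ 8789 (mod 18549) write k = 8789 + 18549t. Substituting into k ≡ 67 (mod 131) gives 18549t ≡ 55 (mod 131), and since 78⁻¹ ≡ 42 (mod 131), t ≡ 83. Hence k ≡ 8789 + 18549·83 = 1548356 (mod 2429919).
From k ≡ 1548356 (mod 2429919) write k = 1548356 + 2429919t. Substituting into k ≡ 13 (mod 49) gives 2429919t ≡ 8 (mod 49), and since 9⁻¹ ≡ 11 (mod 49), t ≡ 39. Hence k ≡ 1548356 + 2429919·39 = 96315197 (mod 119066031).

96315197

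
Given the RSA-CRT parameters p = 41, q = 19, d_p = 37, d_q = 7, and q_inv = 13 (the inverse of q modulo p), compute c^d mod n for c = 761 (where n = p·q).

m₁ = c^(d_p) mod p: c ≡ 23 (mod 41), and 23^37 mod 41 = 4.
m₂ = c^(d_q) mod q: c ≡ 1 (mod 19), and 1^7 mod 19 = 1.
h = q_inv·(m₁ − m₂) mod p = 13·(4 − 1) mod 41 = 39.
m = m₂ + h·q = 1 + 39·19 = 742.

742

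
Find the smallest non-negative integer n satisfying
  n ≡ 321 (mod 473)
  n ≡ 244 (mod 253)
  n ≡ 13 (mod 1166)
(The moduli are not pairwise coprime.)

Combine the congruences pairwise.
gcd(473, 253) = 11 and 11 | (244 − 321), so the pair is consistent; merging gives n ≡ 5051 (mod 10879), where 10879 = lcm(473, 253).
gcd(10879, 1166) = 11 and 11 | (13 − 5051), so the pair is consistent; merging gives n ≡ 1114709 (mod 1153174), where 1153174 = lcm(10879, 1166).
The solution is unique modulo lcm(473, 253, 1166) = 1153174.

1114709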